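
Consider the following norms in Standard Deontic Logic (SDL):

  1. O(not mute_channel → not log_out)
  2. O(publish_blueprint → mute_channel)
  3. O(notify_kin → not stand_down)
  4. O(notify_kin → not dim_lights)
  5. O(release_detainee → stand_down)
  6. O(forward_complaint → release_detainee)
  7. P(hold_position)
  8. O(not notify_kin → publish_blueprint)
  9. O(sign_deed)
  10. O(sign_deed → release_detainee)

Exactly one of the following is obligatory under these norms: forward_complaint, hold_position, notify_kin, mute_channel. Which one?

Premise 9 gives O(sign_deed).
Premise 10 is O(sign_deed → release_detainee); since O(sign_deed), deontic closure gives O(release_detainee).
With premise 5, O(release_detainee → stand_down), the K-axiom yields O(stand_down).
Premise 3, O(notify_kin → not stand_down), contraposes to O(stand_down → not notify_kin); with O(stand_down) we get O(not notify_kin).
Premise 8 is O(not notify_kin → publish_blueprint); since O(not notify_kin), deontic closure gives O(publish_blueprint).
With premise 2, O(publish_blueprint → mute_channel), the K-axiom yields O(mute_channel).
So O(mute_channel) holds — mute_channel is obligatory. None of the other listed options is made obligatory by any chain of premises.

mute_channel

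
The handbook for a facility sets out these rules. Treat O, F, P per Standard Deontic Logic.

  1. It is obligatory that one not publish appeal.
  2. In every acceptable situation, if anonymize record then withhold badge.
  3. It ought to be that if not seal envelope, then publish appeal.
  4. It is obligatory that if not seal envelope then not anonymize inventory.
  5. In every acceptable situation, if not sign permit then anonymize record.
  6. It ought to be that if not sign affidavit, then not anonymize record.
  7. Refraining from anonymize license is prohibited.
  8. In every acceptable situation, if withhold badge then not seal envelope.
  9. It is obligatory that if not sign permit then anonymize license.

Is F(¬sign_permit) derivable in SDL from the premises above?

Premise 1 states O(¬publish_appeal) outright.
Premise 3, O(¬seal_envelope → publish_appeal), contraposes to O(¬publish_appeal → seal_envelope); with O(¬publish_appeal) we get O(seal_envelope).
Premise 8, O(withhold_badge → ¬seal_envelope), contraposes to O(seal_envelope → ¬withhold_badge); with O(seal_envelope) we get O(¬withhold_badge).
Premise 2, O(anonymize_record → withhold_badge), contraposes to O(¬withhold_badge → ¬anonymize_record); with O(¬withhold_badge) we get O(¬anonymize_record).
The contrapositive of premise 5 (O(¬sign_permit → anonymize_record)) is O(¬anonymize_record → sign_permit), and O(¬anonymize_record) is already established, so O(sign_permit).
Premises 4, 6, 7, 9 do not contribute to this derivation.
So O(sign_permit) holds, i.e. F(¬sign_permit). The claim follows.

Yes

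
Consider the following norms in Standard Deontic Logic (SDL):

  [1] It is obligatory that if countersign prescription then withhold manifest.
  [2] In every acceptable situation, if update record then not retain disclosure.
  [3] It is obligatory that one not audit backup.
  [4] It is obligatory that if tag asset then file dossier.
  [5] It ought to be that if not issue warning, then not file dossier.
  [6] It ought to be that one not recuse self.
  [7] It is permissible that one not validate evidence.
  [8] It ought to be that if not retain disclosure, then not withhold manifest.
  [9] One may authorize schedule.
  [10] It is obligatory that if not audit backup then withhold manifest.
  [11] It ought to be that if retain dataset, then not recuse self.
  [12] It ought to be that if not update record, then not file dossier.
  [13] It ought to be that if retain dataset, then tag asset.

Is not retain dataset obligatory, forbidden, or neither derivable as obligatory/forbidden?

From premise 3 we have O(¬audit_backup).
Applying K to premise 10 (O(¬audit_backup → withhold_manifest)) and O(¬audit_backup) yields O(withhold_manifest).
Premise 8 is O(¬retain_disclosure → ¬withhold_manifest); contrapositively O(withhold_manifest → retain_disclosure). Since O(withhold_manifest) holds, K gives O(retain_disclosure).
Premise 2, O(update_record → ¬retain_disclosure), contraposes to O(retain_disclosure → ¬update_record); with O(retain_disclosure) we get O(¬update_record).
With premise 12, O(¬update_record → ¬file_dossier), the K-axiom yields O(¬file_dossier).
Premise 4, O(tag_asset → file_dossier), contraposes to O(¬file_dossier → ¬tag_asset); with O(¬file_dossier) we get O(¬tag_asset).
The contrapositive of premise 13 (O(retain_dataset → tag_asset)) is O(¬tag_asset → ¬retain_dataset), and O(¬tag_asset) is already established, so O(¬retain_dataset).
Premises 1, 5, 6, 7, 9, 11 do not contribute to this derivation.
Hence ¬retain_dataset is obligatory.

Obligatory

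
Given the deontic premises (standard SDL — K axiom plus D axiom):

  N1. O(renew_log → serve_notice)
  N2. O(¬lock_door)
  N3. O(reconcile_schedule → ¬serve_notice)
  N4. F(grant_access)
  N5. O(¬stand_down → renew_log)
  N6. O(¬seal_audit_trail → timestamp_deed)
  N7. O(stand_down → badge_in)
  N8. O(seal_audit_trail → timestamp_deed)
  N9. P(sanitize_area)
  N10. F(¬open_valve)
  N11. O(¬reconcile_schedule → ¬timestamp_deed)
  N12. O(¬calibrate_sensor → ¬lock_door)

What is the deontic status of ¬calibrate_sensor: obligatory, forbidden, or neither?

Neither

Premise 12 is O(¬calibrate_sensor → ¬lock_door); even if O(¬lock_door) held, inferring O(¬calibrate_sensor) would be affirming the consequent — invalid.
No premise or chain of K-axiom applications forces O(¬calibrate_sensor), and none forces O(calibrate_sensor). So ¬calibrate_sensor is neither obligatory nor forbidden under these norms.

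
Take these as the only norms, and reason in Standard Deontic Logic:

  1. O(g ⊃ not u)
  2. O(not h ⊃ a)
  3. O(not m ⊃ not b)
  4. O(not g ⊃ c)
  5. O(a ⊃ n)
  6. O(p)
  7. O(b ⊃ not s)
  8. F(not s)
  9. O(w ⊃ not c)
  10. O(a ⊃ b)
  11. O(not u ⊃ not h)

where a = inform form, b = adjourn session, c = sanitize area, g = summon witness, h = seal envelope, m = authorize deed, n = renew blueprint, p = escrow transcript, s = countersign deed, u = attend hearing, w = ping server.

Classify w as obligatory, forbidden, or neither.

Premise 8, F(not s), is equivalent to O(s).
Premise 7 is O(b ⊃ not s); contrapositively O(s ⊃ not b). Since O(s) holds, K gives O(not b).
Premise 10, O(a ⊃ b), contraposes to O(not b ⊃ not a); with O(not b) we get O(not a).
The contrapositive of premise 2 (O(not h ⊃ a)) is O(not a ⊃ h), and O(not a) is already established, so O(h).
Premise 11, O(not u ⊃ not h), contraposes to O(h ⊃ u); with O(h) we get O(u).
Premise 1 is O(g ⊃ not u); contrapositively O(u ⊃ not g). Since O(u) holds, K gives O(not g).
From O(not g) and premise 4, O(not g ⊃ c), we obtain O(c).
Premise 9, O(w ⊃ not c), contraposes to O(c ⊃ not w); with O(c) we get O(not w).
Premises 3, 5, 6 do not contribute to this derivation.
Thus O(not w), which is F(w): w is forbidden.

Forbidden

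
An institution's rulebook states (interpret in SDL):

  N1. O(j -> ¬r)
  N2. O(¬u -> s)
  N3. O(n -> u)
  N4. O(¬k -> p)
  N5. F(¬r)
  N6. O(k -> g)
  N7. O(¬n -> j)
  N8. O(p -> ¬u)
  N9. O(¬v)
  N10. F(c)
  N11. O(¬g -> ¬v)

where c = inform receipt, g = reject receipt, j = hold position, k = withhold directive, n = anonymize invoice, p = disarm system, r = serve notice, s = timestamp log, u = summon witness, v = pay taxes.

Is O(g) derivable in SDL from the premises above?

Premise 5 is F(¬r), i.e. O(r).
The contrapositive of premise 1 (O(j -> ¬r)) is O(r -> ¬j), and O(r) is already established, so O(¬j).
Premise 7 is O(¬n -> j); contrapositively O(¬j -> n). Since O(¬j) holds, K gives O(n).
Applying K to premise 3 (O(n -> u)) and O(n) yields O(u).
Premise 8, O(p -> ¬u), contraposes to O(u -> ¬p); with O(u) we get O(¬p).
Premise 4, O(¬k -> p), contraposes to O(¬p -> k); with O(¬p) we get O(k).
From O(k) and premise 6, O(k -> g), we obtain O(g).
Premises 2, 9, 10, 11 do not contribute to this derivation.
So O(g) follows.

Yes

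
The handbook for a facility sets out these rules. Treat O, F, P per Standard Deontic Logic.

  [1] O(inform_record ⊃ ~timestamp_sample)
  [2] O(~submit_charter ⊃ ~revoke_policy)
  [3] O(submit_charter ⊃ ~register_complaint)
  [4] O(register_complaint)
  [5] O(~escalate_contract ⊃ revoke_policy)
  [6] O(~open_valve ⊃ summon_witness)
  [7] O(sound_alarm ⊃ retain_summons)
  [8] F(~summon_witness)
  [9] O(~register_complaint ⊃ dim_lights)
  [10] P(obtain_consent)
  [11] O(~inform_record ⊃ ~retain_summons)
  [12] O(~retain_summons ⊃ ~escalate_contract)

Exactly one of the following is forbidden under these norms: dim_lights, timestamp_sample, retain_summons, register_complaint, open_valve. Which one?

Premise 4 gives O(register_complaint).
The contrapositive of premise 3 (O(submit_charter ⊃ ~register_complaint)) is O(register_complaint ⊃ ~submit_charter), and O(register_complaint) is already established, so O(~submit_charter).
Premise 2 is O(~submit_charter ⊃ ~revoke_policy); since O(~submit_charter), deontic closure gives O(~revoke_policy).
The contrapositive of premise 5 (O(~escalate_contract ⊃ revoke_policy)) is O(~revoke_policy ⊃ escalate_contract), and O(~revoke_policy) is already established, so O(escalate_contract).
Premise 12 is O(~retain_summons ⊃ ~escalate_contract); contrapositively O(escalate_contract ⊃ retain_summons). Since O(escalate_contract) holds, K gives O(retain_summons).
Premise 11 is O(~inform_record ⊃ ~retain_summons); contrapositively O(retain_summons ⊃ inform_record). Since O(retain_summons) holds, K gives O(inform_record).
With premise 1, O(inform_record ⊃ ~timestamp_sample), the K-axiom yields O(~timestamp_sample).
So O(~timestamp_sample) holds, i.e. timestamp_sample is forbidden. None of the other listed options is forbidden under the premises.

timestamp_sample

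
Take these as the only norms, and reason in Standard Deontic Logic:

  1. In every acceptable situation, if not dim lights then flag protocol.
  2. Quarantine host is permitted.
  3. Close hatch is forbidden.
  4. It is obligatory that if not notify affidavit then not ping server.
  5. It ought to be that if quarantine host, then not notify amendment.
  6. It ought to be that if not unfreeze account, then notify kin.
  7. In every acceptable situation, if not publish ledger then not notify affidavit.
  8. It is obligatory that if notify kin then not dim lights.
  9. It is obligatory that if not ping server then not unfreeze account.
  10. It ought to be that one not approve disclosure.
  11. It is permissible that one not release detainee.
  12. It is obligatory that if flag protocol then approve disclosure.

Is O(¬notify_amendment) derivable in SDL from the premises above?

No

Premise 5 is O(quarantine_host → ¬notify_amendment), but O(quarantine_host) is not derivable from the premises (the permission P(quarantine_host) asserts only ¬O(¬quarantine_host), not O(quarantine_host)), so it does not yield O(¬notify_amendment).
No other premise forces O(¬notify_amendment). An ideal world satisfying every premise can still have ¬notify_amendment false, so O(¬notify_amendment) is not derivable.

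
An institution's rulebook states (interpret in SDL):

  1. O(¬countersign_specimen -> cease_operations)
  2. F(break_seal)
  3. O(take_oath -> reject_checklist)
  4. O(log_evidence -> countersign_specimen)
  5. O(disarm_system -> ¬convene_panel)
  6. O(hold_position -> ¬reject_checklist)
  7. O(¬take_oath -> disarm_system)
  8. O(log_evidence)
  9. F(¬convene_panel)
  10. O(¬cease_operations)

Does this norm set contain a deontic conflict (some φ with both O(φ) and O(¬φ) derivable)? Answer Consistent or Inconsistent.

Premise 1 is O(¬countersign_specimen -> cease_operations), but O(¬countersign_specimen) is not derivable from the premises, so it does not yield O(cease_operations).
So O(cease_operations) is not derivable, and the apparent clash with O(¬cease_operations) does not arise.
A world satisfying every obligation exists (e.g. break_seal=false, cease_operations=false, convene_panel=true, countersign_specimen=true, disarm_system=false, hold_position=false, log_evidence=true, reject_checklist=true, take_oath=true); no atom is both obligatory and forbidden, so the set is consistent.

Consistent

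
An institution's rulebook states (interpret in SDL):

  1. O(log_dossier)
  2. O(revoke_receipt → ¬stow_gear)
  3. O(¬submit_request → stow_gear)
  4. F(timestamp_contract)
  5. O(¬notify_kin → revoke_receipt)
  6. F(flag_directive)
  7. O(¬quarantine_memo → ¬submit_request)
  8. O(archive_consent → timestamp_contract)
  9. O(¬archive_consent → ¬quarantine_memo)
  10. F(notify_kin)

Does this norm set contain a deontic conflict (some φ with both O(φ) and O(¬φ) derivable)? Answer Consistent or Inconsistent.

Inconsistent

F(notify_kin) at premise 10 means O(¬notify_kin).
With premise 5, O(¬notify_kin → revoke_receipt), the K-axiom yields O(revoke_receipt).
Applying K to premise 2 (O(revoke_receipt → ¬stow_gear)) and O(revoke_receipt) yields O(¬stow_gear).
The contrapositive of premise 3 (O(¬submit_request → stow_gear)) is O(¬stow_gear → submit_request), and O(¬stow_gear) is already established, so O(submit_request).
Premise 7, O(¬quarantine_memo → ¬submit_request), contraposes to O(submit_request → quarantine_memo); with O(submit_request) we get O(quarantine_memo).
The contrapositive of premise 9 (O(¬archive_consent → ¬quarantine_memo)) is O(quarantine_memo → archive_consent), and O(quarantine_memo) is already established, so O(archive_consent).
From O(archive_consent) and premise 8, O(archive_consent → timestamp_contract), we obtain O(timestamp_contract).
However, F(timestamp_contract) at premise 4 amounts to O(¬timestamp_contract).
We now have both O(timestamp_contract) and O(¬timestamp_contract) — timestamp_contract is simultaneously obligatory and forbidden, violating the D-axiom.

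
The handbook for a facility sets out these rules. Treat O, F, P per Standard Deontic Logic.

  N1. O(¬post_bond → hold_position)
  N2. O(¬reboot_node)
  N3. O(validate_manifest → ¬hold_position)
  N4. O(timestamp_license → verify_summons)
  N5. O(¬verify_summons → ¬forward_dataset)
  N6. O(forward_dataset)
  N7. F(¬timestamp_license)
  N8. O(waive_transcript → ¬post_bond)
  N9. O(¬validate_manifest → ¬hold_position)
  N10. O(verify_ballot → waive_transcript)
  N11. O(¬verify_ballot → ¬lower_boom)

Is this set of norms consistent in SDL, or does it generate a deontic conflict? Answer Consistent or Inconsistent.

Premise 5 is O(¬verify_summons → ¬forward_dataset), but O(¬verify_summons) is not derivable from the premises, so it does not yield O(¬forward_dataset).
So O(¬forward_dataset) is not derivable, and the apparent clash with O(forward_dataset) does not arise.
A world satisfying every obligation exists (e.g. forward_dataset=true, hold_position=false, lower_boom=false, post_bond=true, reboot_node=false, timestamp_license=true, validate_manifest=false, verify_ballot=false, verify_summons=true, waive_transcript=false); no atom is both obligatory and forbidden, so the set is consistent.

Consistent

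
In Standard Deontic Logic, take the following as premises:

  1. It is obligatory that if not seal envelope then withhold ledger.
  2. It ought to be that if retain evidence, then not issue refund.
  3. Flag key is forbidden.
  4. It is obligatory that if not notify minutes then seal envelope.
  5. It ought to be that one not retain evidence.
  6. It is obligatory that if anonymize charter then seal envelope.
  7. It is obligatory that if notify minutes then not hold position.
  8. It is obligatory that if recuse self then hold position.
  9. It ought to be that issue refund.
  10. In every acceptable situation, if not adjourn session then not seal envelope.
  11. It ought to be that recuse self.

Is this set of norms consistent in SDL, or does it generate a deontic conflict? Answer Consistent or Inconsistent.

Consistent

Premise 2 is O(retain_evidence → ¬issue_refund), but O(retain_evidence) is not derivable from the premises, so it does not yield O(¬issue_refund).
So O(¬issue_refund) is not derivable, and the apparent clash with O(issue_refund) does not arise.
A world satisfying every obligation exists (e.g. adjourn_session=true, anonymize_charter=false, flag_key=false, hold_position=true, issue_refund=true, notify_minutes=false, recuse_self=true, retain_evidence=false, seal_envelope=true, withhold_ledger=false); no atom is both obligatory and forbidden, so the set is consistent.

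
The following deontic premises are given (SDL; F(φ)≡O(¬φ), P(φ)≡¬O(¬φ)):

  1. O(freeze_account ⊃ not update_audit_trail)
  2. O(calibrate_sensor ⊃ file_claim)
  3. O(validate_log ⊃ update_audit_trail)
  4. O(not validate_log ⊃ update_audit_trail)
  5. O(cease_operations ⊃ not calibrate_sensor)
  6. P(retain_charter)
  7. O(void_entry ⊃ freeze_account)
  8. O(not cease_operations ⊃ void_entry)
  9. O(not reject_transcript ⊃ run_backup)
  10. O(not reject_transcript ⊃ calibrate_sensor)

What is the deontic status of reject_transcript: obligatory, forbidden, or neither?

Premises 3 and 4 are O(validate_log ⊃ update_audit_trail) and O(not validate_log ⊃ update_audit_trail); every ideal world satisfies validate_log or not validate_log, so in either case update_audit_trail holds — hence O(update_audit_trail).
The contrapositive of premise 1 (O(freeze_account ⊃ not update_audit_trail)) is O(update_audit_trail ⊃ not freeze_account), and O(update_audit_trail) is already established, so O(not freeze_account).
Premise 7, O(void_entry ⊃ freeze_account), contraposes to O(not freeze_account ⊃ not void_entry); with O(not freeze_account) we get O(not void_entry).
Premise 8 is O(not cease_operations ⊃ void_entry); contrapositively O(not void_entry ⊃ cease_operations). Since O(not void_entry) holds, K gives O(cease_operations).
With premise 5, O(cease_operations ⊃ not calibrate_sensor), the K-axiom yields O(not calibrate_sensor).
The contrapositive of premise 10 (O(not reject_transcript ⊃ calibrate_sensor)) is O(not calibrate_sensor ⊃ reject_transcript), and O(not calibrate_sensor) is already established, so O(reject_transcript).
Premises 2, 6, 9 do not contribute to this derivation.
Hence reject_transcript is obligatory.

Obligatory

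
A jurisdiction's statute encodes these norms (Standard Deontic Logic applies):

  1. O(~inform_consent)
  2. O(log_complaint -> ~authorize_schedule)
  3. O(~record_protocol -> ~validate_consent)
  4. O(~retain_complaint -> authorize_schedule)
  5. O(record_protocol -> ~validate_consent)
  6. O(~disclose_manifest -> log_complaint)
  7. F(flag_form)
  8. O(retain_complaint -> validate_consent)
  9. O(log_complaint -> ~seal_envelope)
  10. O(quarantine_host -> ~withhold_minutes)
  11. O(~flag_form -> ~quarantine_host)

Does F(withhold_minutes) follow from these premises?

Premise 10 is O(quarantine_host -> ~withhold_minutes), but O(quarantine_host) is not derivable from the premises, so it does not yield O(~withhold_minutes).
No other premise forces O(~withhold_minutes). An ideal world satisfying every premise can still have withhold_minutes true, so F(withhold_minutes) is not derivable.

No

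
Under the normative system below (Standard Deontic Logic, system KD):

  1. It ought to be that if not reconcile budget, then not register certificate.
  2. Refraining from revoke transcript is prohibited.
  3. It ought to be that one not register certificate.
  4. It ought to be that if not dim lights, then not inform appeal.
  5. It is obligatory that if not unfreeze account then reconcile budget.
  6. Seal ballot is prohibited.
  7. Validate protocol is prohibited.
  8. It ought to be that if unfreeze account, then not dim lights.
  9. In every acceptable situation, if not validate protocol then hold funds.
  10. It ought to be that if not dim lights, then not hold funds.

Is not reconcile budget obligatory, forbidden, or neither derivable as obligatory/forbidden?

Forbidden

Premise 7, F(validate_protocol), is equivalent to O(¬validate_protocol).
With premise 9, O(¬validate_protocol → hold_funds), the K-axiom yields O(hold_funds).
Premise 10, O(¬dim_lights → ¬hold_funds), contraposes to O(hold_funds → dim_lights); with O(hold_funds) we get O(dim_lights).
Premise 8, O(unfreeze_account → ¬dim_lights), contraposes to O(dim_lights → ¬unfreeze_account); with O(dim_lights) we get O(¬unfreeze_account).
Premise 5 is O(¬unfreeze_account → reconcile_budget); since O(¬unfreeze_account), deontic closure gives O(reconcile_budget).
Premises 1, 2, 3, 4, 6 do not contribute to this derivation.
Thus O(reconcile_budget), which is F(¬reconcile_budget): ¬reconcile_budget is forbidden.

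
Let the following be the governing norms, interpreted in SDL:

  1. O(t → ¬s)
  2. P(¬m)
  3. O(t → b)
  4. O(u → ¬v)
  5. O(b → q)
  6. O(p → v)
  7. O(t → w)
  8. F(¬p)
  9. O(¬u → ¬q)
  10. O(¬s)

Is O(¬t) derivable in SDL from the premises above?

Yes

F(¬p) at premise 8 means O(p).
Premise 6 is O(p → v); since O(p), deontic closure gives O(v).
Premise 4 is O(u → ¬v); contrapositively O(v → ¬u). Since O(v) holds, K gives O(¬u).
From O(¬u) and premise 9, O(¬u → ¬q), we obtain O(¬q).
The contrapositive of premise 5 (O(b → q)) is O(¬q → ¬b), and O(¬q) is already established, so O(¬b).
Premise 3, O(t → b), contraposes to O(¬b → ¬t); with O(¬b) we get O(¬t).
Premises 1, 2, 7, 10 do not contribute to this derivation.
So O(¬t) follows.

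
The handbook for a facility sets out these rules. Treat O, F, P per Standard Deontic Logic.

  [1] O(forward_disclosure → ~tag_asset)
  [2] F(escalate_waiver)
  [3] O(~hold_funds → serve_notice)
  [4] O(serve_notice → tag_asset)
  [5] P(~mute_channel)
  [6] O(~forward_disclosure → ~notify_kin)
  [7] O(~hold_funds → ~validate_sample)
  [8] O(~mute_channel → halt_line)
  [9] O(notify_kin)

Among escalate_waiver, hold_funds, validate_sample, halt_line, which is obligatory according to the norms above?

Premise 9 gives O(notify_kin).
Premise 6, O(~forward_disclosure → ~notify_kin), contraposes to O(notify_kin → forward_disclosure); with O(notify_kin) we get O(forward_disclosure).
From O(forward_disclosure) and premise 1, O(forward_disclosure → ~tag_asset), we obtain O(~tag_asset).
Premise 4 is O(serve_notice → tag_asset); contrapositively O(~tag_asset → ~serve_notice). Since O(~tag_asset) holds, K gives O(~serve_notice).
Premise 3, O(~hold_funds → serve_notice), contraposes to O(~serve_notice → hold_funds); with O(~serve_notice) we get O(hold_funds).
So O(hold_funds) holds — hold_funds is obligatory. None of the other listed options is made obligatory by any chain of premises.

hold_funds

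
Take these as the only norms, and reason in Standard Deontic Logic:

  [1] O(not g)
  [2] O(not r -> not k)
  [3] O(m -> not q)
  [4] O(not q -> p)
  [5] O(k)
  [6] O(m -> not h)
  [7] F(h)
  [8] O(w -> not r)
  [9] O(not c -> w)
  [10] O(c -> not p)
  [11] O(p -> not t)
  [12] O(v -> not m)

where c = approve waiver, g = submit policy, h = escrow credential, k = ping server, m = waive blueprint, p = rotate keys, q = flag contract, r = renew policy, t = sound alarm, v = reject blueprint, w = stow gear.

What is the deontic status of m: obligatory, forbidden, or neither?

Premise 5 states O(k) outright.
The contrapositive of premise 2 (O(not r -> not k)) is O(k -> r), and O(k) is already established, so O(r).
The contrapositive of premise 8 (O(w -> not r)) is O(r -> not w), and O(r) is already established, so O(not w).
The contrapositive of premise 9 (O(not c -> w)) is O(not w -> c), and O(not w) is already established, so O(c).
From O(c) and premise 10, O(c -> not p), we obtain O(not p).
Premise 4 is O(not q -> p); contrapositively O(not p -> q). Since O(not p) holds, K gives O(q).
Premise 3, O(m -> not q), contraposes to O(q -> not m); with O(q) we get O(not m).
Premises 1, 6, 7, 11, 12 do not contribute to this derivation.
Thus O(not m), which is F(m): m is forbidden.

Forbidden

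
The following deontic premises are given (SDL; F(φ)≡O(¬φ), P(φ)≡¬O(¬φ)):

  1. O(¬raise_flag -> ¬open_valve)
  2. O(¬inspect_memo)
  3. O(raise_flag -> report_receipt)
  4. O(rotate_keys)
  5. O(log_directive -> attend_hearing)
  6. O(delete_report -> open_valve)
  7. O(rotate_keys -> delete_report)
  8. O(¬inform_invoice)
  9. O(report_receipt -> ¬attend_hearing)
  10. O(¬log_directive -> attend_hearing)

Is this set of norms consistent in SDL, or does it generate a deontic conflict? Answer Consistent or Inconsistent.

By case analysis on ¬log_directive: premise 10 gives O(¬log_directive -> attend_hearing) and premise 5 gives O(log_directive -> attend_hearing), so O(attend_hearing) either way.
Premise 9, O(report_receipt -> ¬attend_hearing), contraposes to O(attend_hearing -> ¬report_receipt); with O(attend_hearing) we get O(¬report_receipt).
Premise 3 is O(raise_flag -> report_receipt); contrapositively O(¬report_receipt -> ¬raise_flag). Since O(¬report_receipt) holds, K gives O(¬raise_flag).
Applying K to premise 1 (O(¬raise_flag -> ¬open_valve)) and O(¬raise_flag) yields O(¬open_valve).
Premise 6, O(delete_report -> open_valve), contraposes to O(¬open_valve -> ¬delete_report); with O(¬open_valve) we get O(¬delete_report).
The contrapositive of premise 7 (O(rotate_keys -> delete_report)) is O(¬delete_report -> ¬rotate_keys), and O(¬delete_report) is already established, so O(¬rotate_keys).
However, premise 4 gives O(rotate_keys).
We now have both O(¬rotate_keys) and O(rotate_keys) — rotate_keys is simultaneously obligatory and forbidden, violating the D-axiom.

Inconsistent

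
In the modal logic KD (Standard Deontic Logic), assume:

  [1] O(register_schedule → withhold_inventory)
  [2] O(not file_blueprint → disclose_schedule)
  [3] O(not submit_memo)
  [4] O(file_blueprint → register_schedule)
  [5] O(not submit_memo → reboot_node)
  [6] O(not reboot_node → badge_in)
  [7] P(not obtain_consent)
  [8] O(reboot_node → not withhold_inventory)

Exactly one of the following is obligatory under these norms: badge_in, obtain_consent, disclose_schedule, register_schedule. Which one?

From premise 3 we have O(not submit_memo).
From O(not submit_memo) and premise 5, O(not submit_memo → reboot_node), we obtain O(reboot_node).
Applying K to premise 8 (O(reboot_node → not withhold_inventory)) and O(reboot_node) yields O(not withhold_inventory).
Premise 1 is O(register_schedule → withhold_inventory); contrapositively O(not withhold_inventory → not register_schedule). Since O(not withhold_inventory) holds, K gives O(not register_schedule).
The contrapositive of premise 4 (O(file_blueprint → register_schedule)) is O(not register_schedule → not file_blueprint), and O(not register_schedule) is already established, so O(not file_blueprint).
Applying K to premise 2 (O(not file_blueprint → disclose_schedule)) and O(not file_blueprint) yields O(disclose_schedule).
So O(disclose_schedule) holds — disclose_schedule is obligatory. None of the other listed options is made obligatory by any chain of premises.

disclose_schedule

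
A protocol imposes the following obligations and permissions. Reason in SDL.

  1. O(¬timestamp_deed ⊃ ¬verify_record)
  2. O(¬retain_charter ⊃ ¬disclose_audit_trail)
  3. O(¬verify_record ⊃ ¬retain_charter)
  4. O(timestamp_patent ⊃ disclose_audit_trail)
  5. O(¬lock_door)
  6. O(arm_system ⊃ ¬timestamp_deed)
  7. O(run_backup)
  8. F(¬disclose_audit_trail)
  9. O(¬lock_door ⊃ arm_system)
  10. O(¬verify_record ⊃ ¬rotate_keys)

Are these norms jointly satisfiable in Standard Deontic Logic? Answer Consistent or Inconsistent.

Premise 8 is F(¬disclose_audit_trail), i.e. O(disclose_audit_trail).
Premise 2 is O(¬retain_charter ⊃ ¬disclose_audit_trail); contrapositively O(disclose_audit_trail ⊃ retain_charter). Since O(disclose_audit_trail) holds, K gives O(retain_charter).
The contrapositive of premise 3 (O(¬verify_record ⊃ ¬retain_charter)) is O(retain_charter ⊃ verify_record), and O(retain_charter) is already established, so O(verify_record).
Premise 1 is O(¬timestamp_deed ⊃ ¬verify_record); contrapositively O(verify_record ⊃ timestamp_deed). Since O(verify_record) holds, K gives O(timestamp_deed).
Premise 6 is O(arm_system ⊃ ¬timestamp_deed); contrapositively O(timestamp_deed ⊃ ¬arm_system). Since O(timestamp_deed) holds, K gives O(¬arm_system).
Premise 9 is O(¬lock_door ⊃ arm_system); contrapositively O(¬arm_system ⊃ lock_door). Since O(¬arm_system) holds, K gives O(lock_door).
Yet premise 5 states O(¬lock_door).
We now have both O(lock_door) and O(¬lock_door) — lock_door is simultaneously obligatory and forbidden, violating the D-axiom.

Inconsistent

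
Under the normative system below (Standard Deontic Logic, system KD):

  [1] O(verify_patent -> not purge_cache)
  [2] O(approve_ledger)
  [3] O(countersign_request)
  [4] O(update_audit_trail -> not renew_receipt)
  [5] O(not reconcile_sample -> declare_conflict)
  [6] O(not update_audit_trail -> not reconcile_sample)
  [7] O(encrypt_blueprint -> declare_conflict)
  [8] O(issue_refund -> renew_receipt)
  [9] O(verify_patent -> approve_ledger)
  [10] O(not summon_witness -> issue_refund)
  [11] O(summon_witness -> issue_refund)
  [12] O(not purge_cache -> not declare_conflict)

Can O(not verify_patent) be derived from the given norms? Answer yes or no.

Yes

Premises 11 and 10 cover both cases: O(summon_witness -> issue_refund) and O(not summon_witness -> issue_refund). Since summon_witness ∨ not summon_witness is a tautology, O(issue_refund) follows.
From O(issue_refund) and premise 8, O(issue_refund -> renew_receipt), we obtain O(renew_receipt).
The contrapositive of premise 4 (O(update_audit_trail -> not renew_receipt)) is O(renew_receipt -> not update_audit_trail), and O(renew_receipt) is already established, so O(not update_audit_trail).
With premise 6, O(not update_audit_trail -> not reconcile_sample), the K-axiom yields O(not reconcile_sample).
With premise 5, O(not reconcile_sample -> declare_conflict), the K-axiom yields O(declare_conflict).
The contrapositive of premise 12 (O(not purge_cache -> not declare_conflict)) is O(declare_conflict -> purge_cache), and O(declare_conflict) is already established, so O(purge_cache).
The contrapositive of premise 1 (O(verify_patent -> not purge_cache)) is O(purge_cache -> not verify_patent), and O(purge_cache) is already established, so O(not verify_patent).
Premises 2, 3, 7, 9 do not contribute to this derivation.
So O(not verify_patent) follows.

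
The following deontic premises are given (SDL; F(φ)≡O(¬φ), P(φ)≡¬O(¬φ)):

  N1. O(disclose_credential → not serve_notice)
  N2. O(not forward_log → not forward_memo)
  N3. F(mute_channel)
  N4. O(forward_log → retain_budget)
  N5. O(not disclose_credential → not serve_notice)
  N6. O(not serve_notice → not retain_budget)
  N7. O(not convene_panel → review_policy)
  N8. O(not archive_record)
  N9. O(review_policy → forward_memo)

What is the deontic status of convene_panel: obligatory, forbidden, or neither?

Obligatory

Premises 1 and 5 are O(disclose_credential → not serve_notice) and O(not disclose_credential → not serve_notice); every ideal world satisfies disclose_credential or not disclose_credential, so in either case not serve_notice holds — hence O(not serve_notice).
With premise 6, O(not serve_notice → not retain_budget), the K-axiom yields O(not retain_budget).
Premise 4, O(forward_log → retain_budget), contraposes to O(not retain_budget → not forward_log); with O(not retain_budget) we get O(not forward_log).
From O(not forward_log) and premise 2, O(not forward_log → not forward_memo), we obtain O(not forward_memo).
The contrapositive of premise 9 (O(review_policy → forward_memo)) is O(not forward_memo → not review_policy), and O(not forward_memo) is already established, so O(not review_policy).
The contrapositive of premise 7 (O(not convene_panel → review_policy)) is O(not review_policy → convene_panel), and O(not review_policy) is already established, so O(convene_panel).
Premises 3, 8 do not contribute to this derivation.
Hence convene_panel is obligatory.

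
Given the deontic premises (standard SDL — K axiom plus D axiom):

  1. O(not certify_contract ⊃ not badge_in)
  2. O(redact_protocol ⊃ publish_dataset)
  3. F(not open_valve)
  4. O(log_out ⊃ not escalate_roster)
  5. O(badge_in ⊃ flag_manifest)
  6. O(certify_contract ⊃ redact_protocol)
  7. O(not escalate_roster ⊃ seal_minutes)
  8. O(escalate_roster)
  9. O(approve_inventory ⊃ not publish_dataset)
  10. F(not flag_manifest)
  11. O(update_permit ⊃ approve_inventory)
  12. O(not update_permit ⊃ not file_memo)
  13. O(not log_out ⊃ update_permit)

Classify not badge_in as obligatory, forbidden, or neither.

Obligatory

Premise 8 gives O(escalate_roster).
The contrapositive of premise 4 (O(log_out ⊃ not escalate_roster)) is O(escalate_roster ⊃ not log_out), and O(escalate_roster) is already established, so O(not log_out).
From O(not log_out) and premise 13, O(not log_out ⊃ update_permit), we obtain O(update_permit).
From O(update_permit) and premise 11, O(update_permit ⊃ approve_inventory), we obtain O(approve_inventory).
Applying K to premise 9 (O(approve_inventory ⊃ not publish_dataset)) and O(approve_inventory) yields O(not publish_dataset).
The contrapositive of premise 2 (O(redact_protocol ⊃ publish_dataset)) is O(not publish_dataset ⊃ not redact_protocol), and O(not publish_dataset) is already established, so O(not redact_protocol).
Premise 6 is O(certify_contract ⊃ redact_protocol); contrapositively O(not redact_protocol ⊃ not certify_contract). Since O(not redact_protocol) holds, K gives O(not certify_contract).
From O(not certify_contract) and premise 1, O(not certify_contract ⊃ not badge_in), we obtain O(not badge_in).
Premises 3, 5, 7, 10, 12 do not contribute to this derivation.
Hence not badge_in is obligatory.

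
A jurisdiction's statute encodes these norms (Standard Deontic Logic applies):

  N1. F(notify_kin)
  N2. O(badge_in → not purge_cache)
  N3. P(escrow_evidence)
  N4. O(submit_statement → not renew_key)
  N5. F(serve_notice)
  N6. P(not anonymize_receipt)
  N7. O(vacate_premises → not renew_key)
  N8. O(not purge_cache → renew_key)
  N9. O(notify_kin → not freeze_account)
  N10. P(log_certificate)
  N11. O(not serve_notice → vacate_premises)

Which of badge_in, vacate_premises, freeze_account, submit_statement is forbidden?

Premise 5 is F(serve_notice), i.e. O(not serve_notice).
From O(not serve_notice) and premise 11, O(not serve_notice → vacate_premises), we obtain O(vacate_premises).
With premise 7, O(vacate_premises → not renew_key), the K-axiom yields O(not renew_key).
The contrapositive of premise 8 (O(not purge_cache → renew_key)) is O(not renew_key → purge_cache), and O(not renew_key) is already established, so O(purge_cache).
The contrapositive of premise 2 (O(badge_in → not purge_cache)) is O(purge_cache → not badge_in), and O(purge_cache) is already established, so O(not badge_in).
So O(not badge_in) holds, i.e. badge_in is forbidden. None of the other listed options is forbidden under the premises.

badge_in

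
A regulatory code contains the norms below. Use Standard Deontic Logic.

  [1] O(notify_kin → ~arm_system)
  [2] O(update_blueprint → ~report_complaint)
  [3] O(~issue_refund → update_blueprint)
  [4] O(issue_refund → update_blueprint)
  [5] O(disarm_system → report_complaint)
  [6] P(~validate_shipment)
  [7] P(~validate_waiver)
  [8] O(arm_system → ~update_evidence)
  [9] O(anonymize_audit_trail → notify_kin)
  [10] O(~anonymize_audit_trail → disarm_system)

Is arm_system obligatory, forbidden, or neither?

By case analysis on ~issue_refund: premise 3 gives O(~issue_refund → update_blueprint) and premise 4 gives O(issue_refund → update_blueprint), so O(update_blueprint) either way.
With premise 2, O(update_blueprint → ~report_complaint), the K-axiom yields O(~report_complaint).
Premise 5, O(disarm_system → report_complaint), contraposes to O(~report_complaint → ~disarm_system); with O(~report_complaint) we get O(~disarm_system).
Premise 10 is O(~anonymize_audit_trail → disarm_system); contrapositively O(~disarm_system → anonymize_audit_trail). Since O(~disarm_system) holds, K gives O(anonymize_audit_trail).
With premise 9, O(anonymize_audit_trail → notify_kin), the K-axiom yields O(notify_kin).
Applying K to premise 1 (O(notify_kin → ~arm_system)) and O(notify_kin) yields O(~arm_system).
Premises 6, 7, 8 do not contribute to this derivation.
Thus O(~arm_system), which is F(arm_system): arm_system is forbidden.

Forbidden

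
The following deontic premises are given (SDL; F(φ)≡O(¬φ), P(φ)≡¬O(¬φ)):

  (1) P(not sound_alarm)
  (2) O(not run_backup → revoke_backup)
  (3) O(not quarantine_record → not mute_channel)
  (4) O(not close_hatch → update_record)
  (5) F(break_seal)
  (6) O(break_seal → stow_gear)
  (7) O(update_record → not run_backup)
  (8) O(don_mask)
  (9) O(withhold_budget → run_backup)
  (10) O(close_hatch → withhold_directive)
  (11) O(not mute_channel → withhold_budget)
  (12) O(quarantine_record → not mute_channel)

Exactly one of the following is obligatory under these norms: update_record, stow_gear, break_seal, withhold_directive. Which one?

withhold_directive

Premises 12 and 3 are O(quarantine_record → not mute_channel) and O(not quarantine_record → not mute_channel); every ideal world satisfies quarantine_record or not quarantine_record, so in either case not mute_channel holds — hence O(not mute_channel).
With premise 11, O(not mute_channel → withhold_budget), the K-axiom yields O(withhold_budget).
Applying K to premise 9 (O(withhold_budget → run_backup)) and O(withhold_budget) yields O(run_backup).
The contrapositive of premise 7 (O(update_record → not run_backup)) is O(run_backup → not update_record), and O(run_backup) is already established, so O(not update_record).
The contrapositive of premise 4 (O(not close_hatch → update_record)) is O(not update_record → close_hatch), and O(not update_record) is already established, so O(close_hatch).
Applying K to premise 10 (O(close_hatch → withhold_directive)) and O(close_hatch) yields O(withhold_directive).
So O(withhold_directive) holds — withhold_directive is obligatory. None of the other listed options is made obligatory by any chain of premises.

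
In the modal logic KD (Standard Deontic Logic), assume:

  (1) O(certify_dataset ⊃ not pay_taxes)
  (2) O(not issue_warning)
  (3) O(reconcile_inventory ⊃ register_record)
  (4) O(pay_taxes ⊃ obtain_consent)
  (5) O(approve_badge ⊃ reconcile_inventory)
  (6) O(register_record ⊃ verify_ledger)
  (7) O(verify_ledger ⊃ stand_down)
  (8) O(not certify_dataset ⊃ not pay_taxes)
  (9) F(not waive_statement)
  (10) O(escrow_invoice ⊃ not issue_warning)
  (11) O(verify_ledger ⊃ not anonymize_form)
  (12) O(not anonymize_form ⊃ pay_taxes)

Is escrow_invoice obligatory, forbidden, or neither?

Premise 10 is O(escrow_invoice ⊃ not issue_warning); even if O(not issue_warning) held, inferring O(escrow_invoice) would be affirming the consequent — invalid.
No premise or chain of K-axiom applications forces O(escrow_invoice), and none forces O(not escrow_invoice). So escrow_invoice is neither obligatory nor forbidden under these norms.

Neither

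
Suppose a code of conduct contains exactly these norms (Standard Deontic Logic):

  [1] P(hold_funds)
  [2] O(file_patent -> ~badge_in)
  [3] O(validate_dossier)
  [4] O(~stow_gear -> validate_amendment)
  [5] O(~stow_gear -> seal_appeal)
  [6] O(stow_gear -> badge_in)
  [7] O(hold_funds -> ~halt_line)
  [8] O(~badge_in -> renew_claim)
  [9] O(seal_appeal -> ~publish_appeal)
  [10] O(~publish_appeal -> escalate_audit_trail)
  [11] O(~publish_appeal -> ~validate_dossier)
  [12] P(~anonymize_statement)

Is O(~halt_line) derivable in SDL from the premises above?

Premise 7 is O(hold_funds -> ~halt_line), but O(hold_funds) is not derivable from the premises (the permission P(hold_funds) asserts only ~O(~hold_funds), not O(hold_funds)), so it does not yield O(~halt_line).
No other premise forces O(~halt_line). An ideal world satisfying every premise can still have ~halt_line false, so O(~halt_line) is not derivable.

No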